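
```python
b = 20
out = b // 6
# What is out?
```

Trace:
`b = 20` → b = 20
`out = b // 6` → out = 3
So out = 3

Answer: 3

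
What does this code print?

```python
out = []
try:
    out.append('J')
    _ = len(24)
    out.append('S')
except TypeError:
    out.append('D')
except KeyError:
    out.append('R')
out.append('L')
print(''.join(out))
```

Execution trace: 'J' (try body) → 'D' (except TypeError) → 'L' (after the try/except). Output: JDL

Answer: JDL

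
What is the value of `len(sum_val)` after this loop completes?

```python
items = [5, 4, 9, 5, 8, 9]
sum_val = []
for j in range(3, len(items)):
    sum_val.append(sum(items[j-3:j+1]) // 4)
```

Number of 4-element averages
`sum_val` takes the values: [] → [5] → [5, 6] → [5, 6, 7]
So `len(sum_val)` = 3

Answer: 3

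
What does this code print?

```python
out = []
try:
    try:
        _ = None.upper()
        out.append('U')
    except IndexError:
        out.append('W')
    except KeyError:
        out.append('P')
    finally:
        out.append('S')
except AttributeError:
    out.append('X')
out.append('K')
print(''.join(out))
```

Execution trace: 'S' (inner finally) → 'X' (outer except AttributeError) → 'K' (after the try/except). Output: SXK

Answer: SXK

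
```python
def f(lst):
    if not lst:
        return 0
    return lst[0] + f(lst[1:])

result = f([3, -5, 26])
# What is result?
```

3 + (-5) + 26 + 0 = 24

Answer: 24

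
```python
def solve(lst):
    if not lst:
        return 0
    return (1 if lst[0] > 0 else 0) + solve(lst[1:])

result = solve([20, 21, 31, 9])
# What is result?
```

Count of positive elements in [20, 21, 31, 9] = 4

Answer: 4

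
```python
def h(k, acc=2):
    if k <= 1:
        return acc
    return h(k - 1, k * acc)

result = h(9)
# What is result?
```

Accumulator trace (n, acc): (9, 2) -> (8, 18) -> (7, 144) -> (6, 1008) -> (5, 6048) -> (4, 30240) -> (3, 120960) -> (2, 362880) -> (1, 725760) -> return 725760

Answer: 725760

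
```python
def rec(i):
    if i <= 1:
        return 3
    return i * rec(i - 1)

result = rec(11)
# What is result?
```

rec(11) = 11 * 10 * 9 * 8 * 7 * 6 * 5 * 4 * 3 * 2 * 3 = 119750400

Answer: 119750400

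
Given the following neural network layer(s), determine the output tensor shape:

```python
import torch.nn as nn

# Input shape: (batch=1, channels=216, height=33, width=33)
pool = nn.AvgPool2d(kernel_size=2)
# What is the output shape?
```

Input: (1, 216, 33, 33) -> Output: (1, 216, 16, 16)

Answer: (1, 216, 16, 16)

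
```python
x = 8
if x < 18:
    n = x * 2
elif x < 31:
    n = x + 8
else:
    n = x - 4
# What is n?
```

Trace:
`x = 8` → x = 8
`if x < 18: ...` → x < 18 is True → n = 16
So n = 16

Answer: 16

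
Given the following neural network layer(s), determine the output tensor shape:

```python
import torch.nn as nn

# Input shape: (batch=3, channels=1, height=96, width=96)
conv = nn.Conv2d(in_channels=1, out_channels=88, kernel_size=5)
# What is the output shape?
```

Input: (3, 1, 96, 96) -> Output: (3, 88, 92, 92)

Answer: (3, 88, 92, 92)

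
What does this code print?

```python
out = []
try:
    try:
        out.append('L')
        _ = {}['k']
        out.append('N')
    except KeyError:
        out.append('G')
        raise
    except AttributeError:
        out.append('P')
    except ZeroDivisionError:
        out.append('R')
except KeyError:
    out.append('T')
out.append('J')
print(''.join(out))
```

Execution trace: 'L' (inner try body) → 'G' (inner except KeyError) → 'T' (outer except KeyError) → 'J' (after the try/except). Output: LGTJ

Answer: LGTJ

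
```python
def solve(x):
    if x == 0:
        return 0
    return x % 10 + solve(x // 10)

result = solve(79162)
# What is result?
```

Sum of digits of 79162: 2 + 6 + 1 + 9 + 7 = 25

Answer: 25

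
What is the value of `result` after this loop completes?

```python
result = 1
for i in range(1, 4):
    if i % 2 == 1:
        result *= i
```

Product of odd numbers 1 to 3
`result` takes the values: 1 → 3

Answer: 3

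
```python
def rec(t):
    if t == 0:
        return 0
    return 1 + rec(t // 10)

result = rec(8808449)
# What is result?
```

Count of digits of 8808449: 7

Answer: 7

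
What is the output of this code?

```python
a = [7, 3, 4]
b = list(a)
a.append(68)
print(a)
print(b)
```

Key concept: list() constructor creates copy.
Step by step:
`a = [7, 3, 4]` → a = [7, 3, 4]
`b = list(a)` → b = [7, 3, 4]
`a.append(68)` → a = [7, 3, 4, 68]
`print(a)` → prints [7, 3, 4, 68]
`print(b)` → prints [7, 3, 4]

Answer:
[7, 3, 4, 68]
[7, 3, 4]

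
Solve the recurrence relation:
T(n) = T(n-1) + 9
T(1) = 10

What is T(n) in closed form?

Unrolling: T(n) = T(1) + 9·(n-1) = 10 + 9(n-1) = 9n + 1.

Answer: T(n) = 9n + 1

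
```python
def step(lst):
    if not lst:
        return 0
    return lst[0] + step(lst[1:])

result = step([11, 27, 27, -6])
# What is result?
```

11 + 27 + 27 + (-6) + 0 = 59

Answer: 59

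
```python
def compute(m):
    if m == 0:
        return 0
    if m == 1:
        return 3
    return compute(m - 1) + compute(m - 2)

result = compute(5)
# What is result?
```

Build up from base cases: compute(0)=0, compute(1)=3, compute(2)=3, compute(3)=6, compute(4)=9, compute(5)=15

Answer: 15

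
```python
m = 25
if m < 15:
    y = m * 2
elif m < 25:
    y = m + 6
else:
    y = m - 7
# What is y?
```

Trace:
`m = 25` → m = 25
`if m < 15: ...` → m < 15 is False, m < 25 is False, take else branch → y = 18
So y = 18

Answer: 18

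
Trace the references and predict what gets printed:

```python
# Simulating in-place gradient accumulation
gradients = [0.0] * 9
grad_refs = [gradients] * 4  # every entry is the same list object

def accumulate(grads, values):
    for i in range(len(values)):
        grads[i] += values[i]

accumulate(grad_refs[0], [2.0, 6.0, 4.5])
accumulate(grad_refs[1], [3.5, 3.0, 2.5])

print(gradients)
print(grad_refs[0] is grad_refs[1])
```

Key concept: gradient accumulation aliasing.
Step by step:
`gradients = [0.0] * 9` → gradients = [0.0, 0.0, 0.0, 0.0, 0.0, 0.0, 0.0, 0.0, 0.0]
`grad_refs = [gradients] * 4` → grad_refs = [[0.0, 0.0, 0.0, 0.0, 0.0, 0.0, 0.0, 0.0, 0.0], [0.0, 0.0, 0.0, 0.0, 0.0, 0.0, 0.0, 0.0, 0.0], [0.0, 0.0, 0.0, 0.0, 0.0, 0.0, 0.0, 0.0, 0.0], [0.0, 0.0, 0.0, 0.0, 0.0, 0.0, 0.0, 0.0, 0.0]]
`accumulate(grad_refs[0], [2.0, 6.0, 4.5])` → gradients = [2.0, 6.0, 4.5, 0.0, 0.0, 0.0, 0.0, 0.0, 0.0]; grad_refs = [[2.0, 6.0, 4.5, 0.0, 0.0, 0.0, 0.0, 0.0, 0.0], [2.0, 6.0, 4.5, 0.0, 0.0, 0.0, 0.0, 0.0, 0.0], [2.0, 6.0, 4.5, 0.0, 0.0, 0.0, 0.0, 0.0, 0.0], [2.0, 6.0, 4.5, 0.0, 0.0, 0.0, 0.0, 0.0, 0.0]]
`accumulate(grad_refs[1], [3.5, 3.0, 2.5])` → gradients = [5.5, 9.0, 7.0, 0.0, 0.0, 0.0, 0.0, 0.0, 0.0]; grad_refs = [[5.5, 9.0, 7.0, 0.0, 0.0, 0.0, 0.0, 0.0, 0.0], [5.5, 9.0, 7.0, 0.0, 0.0, 0.0, 0.0, 0.0, 0.0], [5.5, 9.0, 7.0, 0.0, 0.0, 0.0, 0.0, 0.0, 0.0], [5.5, 9.0, 7.0, 0.0, 0.0, 0.0, 0.0, 0.0, 0.0]]
`print(gradients)` → prints [5.5, 9.0, 7.0, 0.0, 0.0, 0.0, 0.0, 0.0, 0.0]
`print(grad_refs[0] is grad_refs[1])` → prints True

Answer:
[5.5, 9.0, 7.0, 0.0, 0.0, 0.0, 0.0, 0.0, 0.0]
True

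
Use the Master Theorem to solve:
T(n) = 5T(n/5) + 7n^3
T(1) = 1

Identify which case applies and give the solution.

a=5, b=5, f(n)=7n^3. log_5(5) = 1. Since c=3 > 1 and the regularity condition holds (5(n/5)^3 = (5/5^3)n^3 with 5/5^3 < 1), Case 3 applies: T(n) = Θ(f(n)) = O(n^3).

Answer: O(n^3) - Case 3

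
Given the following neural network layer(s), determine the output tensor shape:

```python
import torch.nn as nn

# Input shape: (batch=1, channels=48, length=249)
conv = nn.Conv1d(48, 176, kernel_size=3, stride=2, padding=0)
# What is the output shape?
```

Input: (1, 48, 249) -> Output: (1, 176, 124)

Answer: (1, 176, 124)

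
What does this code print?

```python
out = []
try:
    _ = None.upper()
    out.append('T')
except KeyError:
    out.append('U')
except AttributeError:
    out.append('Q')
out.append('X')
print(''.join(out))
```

Execution trace: 'Q' (except AttributeError) → 'X' (after the try/except). Output: QX

Answer: QX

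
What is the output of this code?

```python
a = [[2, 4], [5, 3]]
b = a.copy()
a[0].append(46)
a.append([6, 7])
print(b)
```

Key concept: shallow copy with nested lists.
Step by step:
`a = [[2, 4], [5, 3]]` → a = [[2, 4], [5, 3]]
`b = a.copy()` → b = [[2, 4], [5, 3]]
`a[0].append(46)` → a = [[2, 4, 46], [5, 3]]; b = [[2, 4, 46], [5, 3]]
`a.append([6, 7])` → a = [[2, 4, 46], [5, 3], [6, 7]]
`print(b)` → prints [[2, 4, 46], [5, 3]]

Answer: [[2, 4, 46], [5, 3]]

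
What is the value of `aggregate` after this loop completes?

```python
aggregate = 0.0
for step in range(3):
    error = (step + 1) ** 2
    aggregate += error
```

Sum of squared losses 1² + 2² + ... + 3²
`aggregate` takes the values: 0.0 → 1.0 → 5.0 → 14.0

Answer: 14.0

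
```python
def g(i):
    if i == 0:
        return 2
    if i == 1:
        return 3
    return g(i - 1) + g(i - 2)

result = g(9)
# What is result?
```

Build up from base cases: g(0)=2, g(1)=3, g(2)=5, g(3)=8, g(4)=13, g(5)=21, g(6)=34, ..., g(9)=144

Answer: 144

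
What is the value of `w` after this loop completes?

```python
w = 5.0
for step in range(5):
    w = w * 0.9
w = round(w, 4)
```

Exponential decay: 5.0 * 0.9^5
`w` takes the values: 5.0 → 4.5 → 4.05 → 3.645 → 3.2805 → 2.95245 → 2.9525

Answer: 2.9525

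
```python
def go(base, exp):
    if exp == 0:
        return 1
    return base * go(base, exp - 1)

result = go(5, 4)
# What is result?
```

go(5, 4) = 5 * 5 * 5 * 5 = 625

Answer: 625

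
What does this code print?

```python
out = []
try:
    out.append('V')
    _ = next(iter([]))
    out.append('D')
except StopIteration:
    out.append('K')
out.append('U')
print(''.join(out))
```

Execution trace: 'V' (try body) → 'K' (except StopIteration) → 'U' (after the try/except). Output: VKU

Answer: VKU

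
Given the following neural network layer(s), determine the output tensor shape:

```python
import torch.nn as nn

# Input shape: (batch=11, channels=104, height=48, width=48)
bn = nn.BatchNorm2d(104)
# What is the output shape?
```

Input: (11, 104, 48, 48) -> Output: (11, 104, 48, 48)

Answer: (11, 104, 48, 48)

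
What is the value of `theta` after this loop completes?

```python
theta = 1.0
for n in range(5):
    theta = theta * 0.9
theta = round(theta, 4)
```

Exponential decay: 1.0 * 0.9^5
`theta` takes the values: 1.0 → 0.9 → 0.81 → 0.729 → 0.6561 → 0.59049 → 0.5905

Answer: 0.5905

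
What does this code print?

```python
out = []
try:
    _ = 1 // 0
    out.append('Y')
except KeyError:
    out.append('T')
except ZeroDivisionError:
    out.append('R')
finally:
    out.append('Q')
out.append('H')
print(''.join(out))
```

Execution trace: 'R' (except ZeroDivisionError) → 'Q' (finally) → 'H' (after the try/except). Output: RQH

Answer: RQH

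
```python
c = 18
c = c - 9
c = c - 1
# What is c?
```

Trace:
`c = 18` → c = 18
`c = c - 9` → c = 9
`c = c - 1` → c = 8
So c = 8

Answer: 8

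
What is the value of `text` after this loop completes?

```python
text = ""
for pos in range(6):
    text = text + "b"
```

Repeat 'b' 6 times
`text` takes the values: "" → "b" → "bb" → "bbb" → "bbbb" → "bbbbb" → "bbbbbb"

Answer: "bbbbbb"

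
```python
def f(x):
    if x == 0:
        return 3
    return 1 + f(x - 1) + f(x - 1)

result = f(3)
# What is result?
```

f(x) = 1 + 2·f(x-1), f(0)=3. Closed form: (3+1)·2^3 - 1 = 31.

Answer: 31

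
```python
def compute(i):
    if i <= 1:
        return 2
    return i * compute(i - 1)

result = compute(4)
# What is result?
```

compute(4) = 4 * 3 * 2 * 2 = 48

Answer: 48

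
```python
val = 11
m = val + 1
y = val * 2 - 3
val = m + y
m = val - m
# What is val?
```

Trace:
`val = 11` → val = 11
`m = val + 1` → m = 12
`y = val * 2 - 3` → y = 19
`val = m + y` → val = 31
`m = val - m` → m = 19
So val = 31

Answer: 31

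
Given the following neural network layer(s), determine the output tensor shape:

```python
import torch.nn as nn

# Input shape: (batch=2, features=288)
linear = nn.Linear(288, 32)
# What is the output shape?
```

Input: (2, 288) -> Output: (2, 32)

Answer: (2, 32)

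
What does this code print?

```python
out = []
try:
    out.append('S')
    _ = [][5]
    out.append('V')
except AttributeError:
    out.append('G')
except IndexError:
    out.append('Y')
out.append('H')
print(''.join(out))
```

Execution trace: 'S' (try body) → 'Y' (except IndexError) → 'H' (after the try/except). Output: SYH

Answer: SYH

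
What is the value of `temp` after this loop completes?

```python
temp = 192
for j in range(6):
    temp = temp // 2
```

Halve 6 times: 192 // 2^6 = 3
`temp` takes the values: 192 → 96 → 48 → 24 → 12 → 6 → 3

Answer: 3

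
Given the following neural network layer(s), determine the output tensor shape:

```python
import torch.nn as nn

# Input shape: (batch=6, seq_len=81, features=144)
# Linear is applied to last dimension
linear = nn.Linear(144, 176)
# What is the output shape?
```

Input: (6, 81, 144) -> Output: (6, 81, 176)

Answer: (6, 81, 176)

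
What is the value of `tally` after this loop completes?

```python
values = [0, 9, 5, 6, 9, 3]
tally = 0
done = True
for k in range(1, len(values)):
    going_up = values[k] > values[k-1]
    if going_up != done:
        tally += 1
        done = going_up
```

Count direction changes in [0, 9, 5, 6, 9, 3]
`tally` takes the values: 0 → 1 → 2 → 3

Answer: 3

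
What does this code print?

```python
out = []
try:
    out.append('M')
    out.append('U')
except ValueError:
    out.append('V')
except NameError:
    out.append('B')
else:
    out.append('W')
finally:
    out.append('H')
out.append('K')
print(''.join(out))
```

Execution trace: 'M' (try body) → 'U' (try body, no exception) → 'W' (else) → 'H' (finally) → 'K' (after the try/except). Output: MUWHK

Answer: MUWHK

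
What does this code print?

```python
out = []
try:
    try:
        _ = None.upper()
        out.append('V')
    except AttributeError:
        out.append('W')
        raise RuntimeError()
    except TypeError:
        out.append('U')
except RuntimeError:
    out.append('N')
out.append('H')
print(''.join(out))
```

Execution trace: 'W' (inner except AttributeError) → 'N' (outer except RuntimeError) → 'H' (after the try/except). Output: WNH

Answer: WNH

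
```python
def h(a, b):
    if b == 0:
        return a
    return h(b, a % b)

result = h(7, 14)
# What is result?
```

h(7, 14) -> h(14, 7) -> h(7, 0) -> 7

Answer: 7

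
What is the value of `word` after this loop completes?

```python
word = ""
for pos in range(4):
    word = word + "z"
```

Repeat 'z' 4 times
`word` takes the values: "" → "z" → "zz" → "zzz" → "zzzz"

Answer: "zzzz"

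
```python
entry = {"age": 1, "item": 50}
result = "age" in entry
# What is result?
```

Trace:
`entry = {"age": 1, "item": 50}` → entry = {'age': 1, 'item': 50}
`result = "age" in entry` → result = True
So result = True

Answer: True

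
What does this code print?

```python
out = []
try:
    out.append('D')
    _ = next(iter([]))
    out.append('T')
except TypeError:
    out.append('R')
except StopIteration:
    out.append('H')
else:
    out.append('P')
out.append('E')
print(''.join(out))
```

Execution trace: 'D' (try body) → 'H' (except StopIteration) → 'E' (after the try/except). Output: DHE

Answer: DHE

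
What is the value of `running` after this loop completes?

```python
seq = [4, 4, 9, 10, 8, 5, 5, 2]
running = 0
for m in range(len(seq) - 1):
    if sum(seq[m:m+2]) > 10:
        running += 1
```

Count windows with sum > 10
`running` takes the values: 0 → 1 → 2 → 3 → 4

Answer: 4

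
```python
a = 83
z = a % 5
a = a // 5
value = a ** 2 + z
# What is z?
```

Trace:
`a = 83` → a = 83
`z = a % 5` → z = 3
`a = a // 5` → a = 16
`value = a ** 2 + z` → value = 259
So z = 3

Answer: 3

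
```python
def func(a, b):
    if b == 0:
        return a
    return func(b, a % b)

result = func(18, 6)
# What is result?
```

func(18, 6) -> func(6, 0) -> 6

Answer: 6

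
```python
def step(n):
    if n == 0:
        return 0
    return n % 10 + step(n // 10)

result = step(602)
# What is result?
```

Sum of digits of 602: 2 + 0 + 6 = 8

Answer: 8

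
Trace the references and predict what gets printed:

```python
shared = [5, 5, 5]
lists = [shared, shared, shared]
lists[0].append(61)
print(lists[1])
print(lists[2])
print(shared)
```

Key concept: list of same reference.
Step by step:
`shared = [5, 5, 5]` → shared = [5, 5, 5]
`lists = [shared, shared, shared]` → lists = [[5, 5, 5], [5, 5, 5], [5, 5, 5]]
`lists[0].append(61)` → shared = [5, 5, 5, 61]; lists = [[5, 5, 5, 61], [5, 5, 5, 61], [5, 5, 5, 61]]
`print(lists[1])` → prints [5, 5, 5, 61]
`print(lists[2])` → prints [5, 5, 5, 61]
`print(shared)` → prints [5, 5, 5, 61]

Answer:
[5, 5, 5, 61]
[5, 5, 5, 61]
[5, 5, 5, 61]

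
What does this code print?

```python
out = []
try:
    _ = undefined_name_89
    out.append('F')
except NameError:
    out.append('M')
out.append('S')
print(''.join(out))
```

Execution trace: 'M' (except NameError) → 'S' (after the try/except). Output: MS

Answer: MS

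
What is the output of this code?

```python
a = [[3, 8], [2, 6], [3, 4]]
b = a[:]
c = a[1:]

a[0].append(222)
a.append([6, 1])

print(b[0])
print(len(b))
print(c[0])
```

Key concept: slice with nested mutation.
Step by step:
`a = [[3, 8], [2, 6], [3, 4]]` → a = [[3, 8], [2, 6], [3, 4]]
`b = a[:]` → b = [[3, 8], [2, 6], [3, 4]]
`c = a[1:]` → c = [[2, 6], [3, 4]]
`a[0].append(222)` → a = [[3, 8, 222], [2, 6], [3, 4]]; b = [[3, 8, 222], [2, 6], [3, 4]]
`a.append([6, 1])` → a = [[3, 8, 222], [2, 6], [3, 4], [6, 1]]
`print(b[0])` → prints [3, 8, 222]
`print(len(b))` → prints 3
`print(c[0])` → prints [2, 6]

Answer:
[3, 8, 222]
3
[2, 6]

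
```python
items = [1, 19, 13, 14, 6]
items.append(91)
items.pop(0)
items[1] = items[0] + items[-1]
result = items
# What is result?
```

Trace:
`items = [1, 19, 13, 14, 6]` → items = [1, 19, 13, 14, 6]
`items.append(91)` → items = [1, 19, 13, 14, 6, 91]
`items.pop(0)` → items = [19, 13, 14, 6, 91]
`items[1] = items[0] + items[-1]` → items = [19, 110, 14, 6, 91]
`result = items` → result = [19, 110, 14, 6, 91]
So result = [19, 110, 14, 6, 91]

Answer: [19, 110, 14, 6, 91]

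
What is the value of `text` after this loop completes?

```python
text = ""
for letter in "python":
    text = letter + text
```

Reverse 'python'
`text` takes the values: "" → "p" → "yp" → "typ" → "htyp" → "ohtyp" → "nohtyp"

Answer: "nohtyp"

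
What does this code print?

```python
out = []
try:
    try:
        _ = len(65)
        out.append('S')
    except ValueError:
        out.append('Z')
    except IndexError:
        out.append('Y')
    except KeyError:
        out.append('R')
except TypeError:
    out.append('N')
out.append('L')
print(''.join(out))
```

Execution trace: 'N' (outer except TypeError) → 'L' (after the try/except). Output: NL

Answer: NL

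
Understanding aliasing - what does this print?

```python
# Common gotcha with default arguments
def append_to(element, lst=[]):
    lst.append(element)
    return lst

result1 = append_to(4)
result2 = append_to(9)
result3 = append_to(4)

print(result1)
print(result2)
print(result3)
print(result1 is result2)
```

Key concept: mutable default argument gotcha.
Step by step:
`result1 = append_to(4)` → result1 = [4]
`result2 = append_to(9)` → result1 = [4, 9] (same object as result2); result2 = [4, 9] (same object as result1)
`result3 = append_to(4)` → result1 = [4, 9, 4] (same object as result2, result3); result2 = [4, 9, 4] (same object as result1, result3); result3 = [4, 9, 4] (same object as result1, result2)
`print(result1)` → prints [4, 9, 4]
`print(result2)` → prints [4, 9, 4]
`print(result3)` → prints [4, 9, 4]
`print(result1 is result2)` → prints True

Answer:
[4, 9, 4]
[4, 9, 4]
[4, 9, 4]
True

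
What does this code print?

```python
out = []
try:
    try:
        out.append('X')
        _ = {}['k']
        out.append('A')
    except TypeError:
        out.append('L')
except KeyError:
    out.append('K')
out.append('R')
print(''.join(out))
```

Execution trace: 'X' (try body) → 'K' (outer except KeyError) → 'R' (after the try/except). Output: XKR

Answer: XKR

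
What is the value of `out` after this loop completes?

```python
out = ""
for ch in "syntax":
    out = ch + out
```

Reverse 'syntax'
`out` takes the values: "" → "s" → "ys" → "nys" → "tnys" → "atnys" → "xatnys"

Answer: "xatnys"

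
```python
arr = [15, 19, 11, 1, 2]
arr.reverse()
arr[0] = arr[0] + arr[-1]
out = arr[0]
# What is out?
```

Trace:
`arr = [15, 19, 11, 1, 2]` → arr = [15, 19, 11, 1, 2]
`arr.reverse()` → arr = [2, 1, 11, 19, 15]
`arr[0] = arr[0] + arr[-1]` → arr = [17, 1, 11, 19, 15]
`out = arr[0]` → out = 17
So out = 17

Answer: 17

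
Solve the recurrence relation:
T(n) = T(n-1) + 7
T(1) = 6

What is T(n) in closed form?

Unrolling: T(n) = T(1) + 7·(n-1) = 6 + 7(n-1) = 7n - 1.

Answer: T(n) = 7n - 1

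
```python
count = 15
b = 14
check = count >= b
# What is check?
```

Trace:
`count = 15` → count = 15
`b = 14` → b = 14
`check = count >= b` → check = True
So check = True

Answer: True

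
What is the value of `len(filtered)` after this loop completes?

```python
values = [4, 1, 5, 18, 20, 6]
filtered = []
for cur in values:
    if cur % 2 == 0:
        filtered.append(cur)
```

Count even numbers in [4, 1, 5, 18, 20, 6]
`filtered` takes the values: [] → [4] → [4, 18] → [4, 18, 20] → [4, 18, 20, 6]
So `len(filtered)` = 4

Answer: 4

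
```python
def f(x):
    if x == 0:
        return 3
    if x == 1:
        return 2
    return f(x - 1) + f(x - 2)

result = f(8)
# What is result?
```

Build up from base cases: f(0)=3, f(1)=2, f(2)=5, f(3)=7, f(4)=12, f(5)=19, f(6)=31, ..., f(8)=81

Answer: 81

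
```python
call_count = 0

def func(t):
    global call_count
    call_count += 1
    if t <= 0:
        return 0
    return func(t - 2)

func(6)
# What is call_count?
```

Linear recursion stepping by 2: 4 calls from t=6 down to ≤0.

Answer: 4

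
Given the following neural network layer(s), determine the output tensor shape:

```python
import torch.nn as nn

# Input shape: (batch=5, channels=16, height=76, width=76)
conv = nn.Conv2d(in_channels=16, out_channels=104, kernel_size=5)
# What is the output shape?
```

Input: (5, 16, 76, 76) -> Output: (5, 104, 72, 72)

Answer: (5, 104, 72, 72)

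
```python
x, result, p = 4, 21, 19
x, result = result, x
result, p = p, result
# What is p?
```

Trace:
`x, result, p = 4, 21, 19` → x = 4; result = 21; p = 19
`x, result = result, x` → x = 21; result = 4
`result, p = p, result` → result = 19; p = 4
So p = 4

Answer: 4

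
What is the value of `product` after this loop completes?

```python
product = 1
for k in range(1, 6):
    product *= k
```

5! = 120
`product` takes the values: 1 → 2 → 6 → 24 → 120

Answer: 120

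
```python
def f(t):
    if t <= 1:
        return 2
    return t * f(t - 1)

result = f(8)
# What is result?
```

f(8) = 8 * 7 * 6 * 5 * 4 * 3 * 2 * 2 = 80640

Answer: 80640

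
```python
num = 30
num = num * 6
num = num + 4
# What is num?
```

Trace:
`num = 30` → num = 30
`num = num * 6` → num = 180
`num = num + 4` → num = 184
So num = 184

Answer: 184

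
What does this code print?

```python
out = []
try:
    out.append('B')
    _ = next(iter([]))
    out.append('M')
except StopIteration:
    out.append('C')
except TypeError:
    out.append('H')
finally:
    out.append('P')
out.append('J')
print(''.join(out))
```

Execution trace: 'B' (try body) → 'C' (except StopIteration) → 'P' (finally) → 'J' (after the try/except). Output: BCPJ

Answer: BCPJ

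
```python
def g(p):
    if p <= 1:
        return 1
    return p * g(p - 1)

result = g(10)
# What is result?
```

g(10) = 10 * 9 * 8 * 7 * 6 * 5 * 4 * 3 * 2 * 1 = 3628800

Answer: 3628800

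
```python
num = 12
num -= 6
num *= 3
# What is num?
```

Trace:
`num = 12` → num = 12
`num -= 6` → num = 6
`num *= 3` → num = 18
So num = 18

Answer: 18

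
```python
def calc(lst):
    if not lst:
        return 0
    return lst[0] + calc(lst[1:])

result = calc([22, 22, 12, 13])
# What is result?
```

22 + 22 + 12 + 13 + 0 = 69

Answer: 69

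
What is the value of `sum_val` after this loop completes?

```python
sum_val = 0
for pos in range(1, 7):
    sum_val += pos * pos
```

Sum of squares 1² to 6² = 91
`sum_val` takes the values: 0 → 1 → 5 → 14 → 30 → 55 → 91

Answer: 91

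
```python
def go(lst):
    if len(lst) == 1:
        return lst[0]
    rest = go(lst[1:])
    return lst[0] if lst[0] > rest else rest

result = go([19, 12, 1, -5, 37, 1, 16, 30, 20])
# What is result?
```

Recursive max over [19, 12, 1, -5, 37, 1, 16, 30, 20] = 37

Answer: 37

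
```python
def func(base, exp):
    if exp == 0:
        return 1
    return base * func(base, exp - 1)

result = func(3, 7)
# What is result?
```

func(3, 7) = 3 * 3 * 3 * 3 * 3 * 3 * 3 = 2187

Answer: 2187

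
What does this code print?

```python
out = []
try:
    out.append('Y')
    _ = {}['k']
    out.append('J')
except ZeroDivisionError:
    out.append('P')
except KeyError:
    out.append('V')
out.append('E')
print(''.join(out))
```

Execution trace: 'Y' (try body) → 'V' (except KeyError) → 'E' (after the try/except). Output: YVE

Answer: YVE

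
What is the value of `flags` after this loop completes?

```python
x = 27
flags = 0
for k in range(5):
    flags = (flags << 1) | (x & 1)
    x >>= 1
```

Reverse lowest 5 bits of 27
`flags` takes the values: 0 → 1 → 3 → 6 → 13 → 27

Answer: 27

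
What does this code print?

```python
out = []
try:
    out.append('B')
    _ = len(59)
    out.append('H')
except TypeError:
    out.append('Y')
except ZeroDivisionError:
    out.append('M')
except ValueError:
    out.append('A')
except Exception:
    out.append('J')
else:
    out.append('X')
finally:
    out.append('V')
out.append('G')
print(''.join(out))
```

Execution trace: 'B' (try body) → 'Y' (except TypeError) → 'V' (finally) → 'G' (after the try/except). Output: BYVG

Answer: BYVG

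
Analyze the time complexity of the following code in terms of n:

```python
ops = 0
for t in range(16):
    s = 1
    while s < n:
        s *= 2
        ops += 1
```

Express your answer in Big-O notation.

Each loop level contributes: 1 × log n. Multiplying the contributions gives O(log n).

Answer: O(log n)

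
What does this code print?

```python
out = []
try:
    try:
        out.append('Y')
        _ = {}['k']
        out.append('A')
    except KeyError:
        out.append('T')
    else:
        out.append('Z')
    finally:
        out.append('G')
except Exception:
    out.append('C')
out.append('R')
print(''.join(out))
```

Execution trace: 'Y' (inner try body) → 'T' (inner except KeyError) → 'G' (inner finally) → 'R' (after the try/except). Output: YTGR

Answer: YTGR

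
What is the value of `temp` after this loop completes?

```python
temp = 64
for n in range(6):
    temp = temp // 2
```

Halve 6 times: 64 // 2^6 = 1
`temp` takes the values: 64 → 32 → 16 → 8 → 4 → 2 → 1

Answer: 1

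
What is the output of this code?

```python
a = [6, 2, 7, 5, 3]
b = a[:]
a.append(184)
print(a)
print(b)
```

Key concept: slice [:] creates copy.
Step by step:
`a = [6, 2, 7, 5, 3]` → a = [6, 2, 7, 5, 3]
`b = a[:]` → b = [6, 2, 7, 5, 3]
`a.append(184)` → a = [6, 2, 7, 5, 3, 184]
`print(a)` → prints [6, 2, 7, 5, 3, 184]
`print(b)` → prints [6, 2, 7, 5, 3]

Answer:
[6, 2, 7, 5, 3, 184]
[6, 2, 7, 5, 3]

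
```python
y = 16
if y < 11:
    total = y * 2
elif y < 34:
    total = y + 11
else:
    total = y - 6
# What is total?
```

Trace:
`y = 16` → y = 16
`if y < 11: ...` → y < 11 is False, y < 34 is True → total = 27
So total = 27

Answer: 27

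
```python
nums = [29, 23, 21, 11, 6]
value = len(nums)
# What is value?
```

Trace:
`nums = [29, 23, 21, 11, 6]` → nums = [29, 23, 21, 11, 6]
`value = len(nums)` → value = 5
So value = 5

Answer: 5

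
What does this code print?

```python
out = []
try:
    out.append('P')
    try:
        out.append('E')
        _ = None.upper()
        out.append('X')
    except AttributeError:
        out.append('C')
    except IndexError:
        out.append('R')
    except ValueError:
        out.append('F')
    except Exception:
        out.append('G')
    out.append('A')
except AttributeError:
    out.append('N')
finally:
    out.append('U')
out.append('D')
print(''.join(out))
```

Execution trace: 'P' (try body) → 'E' (inner try body) → 'C' (inner except AttributeError) → 'A' (try body, no exception) → 'U' (finally) → 'D' (after the try/except). Output: PECAUD

Answer: PECAUD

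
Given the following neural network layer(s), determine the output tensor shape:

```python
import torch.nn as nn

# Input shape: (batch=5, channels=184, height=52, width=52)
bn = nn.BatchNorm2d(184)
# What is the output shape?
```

Input: (5, 184, 52, 52) -> Output: (5, 184, 52, 52)

Answer: (5, 184, 52, 52)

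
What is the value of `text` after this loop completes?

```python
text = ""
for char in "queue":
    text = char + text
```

Reverse 'queue'
`text` takes the values: "" → "q" → "uq" → "euq" → "ueuq" → "eueuq"

Answer: "eueuq"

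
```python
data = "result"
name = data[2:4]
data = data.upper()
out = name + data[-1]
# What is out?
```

Trace:
`data = "result"` → data = 'result'
`name = data[2:4]` → name = 'su'
`data = data.upper()` → data = 'RESULT'
`out = name + data[-1]` → out = 'suT'
So out = 'suT'

Answer: 'suT'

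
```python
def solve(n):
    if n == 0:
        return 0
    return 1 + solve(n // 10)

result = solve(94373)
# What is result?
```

Count of digits of 94373: 5

Answer: 5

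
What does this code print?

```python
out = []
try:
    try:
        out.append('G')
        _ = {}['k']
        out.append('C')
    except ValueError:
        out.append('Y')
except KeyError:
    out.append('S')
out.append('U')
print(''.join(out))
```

Execution trace: 'G' (try body) → 'S' (outer except KeyError) → 'U' (after the try/except). Output: GSU

Answer: GSU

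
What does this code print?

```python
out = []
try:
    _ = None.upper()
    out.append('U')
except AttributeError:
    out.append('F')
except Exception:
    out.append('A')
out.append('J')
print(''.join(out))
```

Execution trace: 'F' (except AttributeError) → 'J' (after the try/except). Output: FJ

Answer: FJ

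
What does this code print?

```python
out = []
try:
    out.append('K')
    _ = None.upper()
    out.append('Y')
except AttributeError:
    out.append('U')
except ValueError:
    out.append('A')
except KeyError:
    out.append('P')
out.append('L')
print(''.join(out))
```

Execution trace: 'K' (try body) → 'U' (except AttributeError) → 'L' (after the try/except). Output: KUL

Answer: KUL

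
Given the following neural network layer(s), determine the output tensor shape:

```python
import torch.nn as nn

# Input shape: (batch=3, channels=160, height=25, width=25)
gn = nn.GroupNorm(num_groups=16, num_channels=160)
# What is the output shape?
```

Input: (3, 160, 25, 25) -> Output: (3, 160, 25, 25)

Answer: (3, 160, 25, 25)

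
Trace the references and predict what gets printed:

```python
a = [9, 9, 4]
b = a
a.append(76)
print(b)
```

Key concept: basic list aliasing.
Step by step:
`a = [9, 9, 4]` → a = [9, 9, 4]
`b = a` → b = [9, 9, 4] (same object as a)
`a.append(76)` → a = [9, 9, 4, 76] (same object as b); b = [9, 9, 4, 76] (same object as a)
`print(b)` → prints [9, 9, 4, 76]

Answer: [9, 9, 4, 76]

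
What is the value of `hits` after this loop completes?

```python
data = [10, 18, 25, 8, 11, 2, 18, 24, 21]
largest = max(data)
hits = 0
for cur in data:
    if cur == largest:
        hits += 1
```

Count of max value 25 in [10, 18, 25, 8, 11, 2, 18, 24, 21]
`hits` takes the values: 0 → 1

Answer: 1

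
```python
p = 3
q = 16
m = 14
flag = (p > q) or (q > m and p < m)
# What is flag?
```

Trace:
`p = 3` → p = 3
`q = 16` → q = 16
`m = 14` → m = 14
`flag = (p > q) or (q > m and p < m)` → flag = True
So flag = True

Answer: True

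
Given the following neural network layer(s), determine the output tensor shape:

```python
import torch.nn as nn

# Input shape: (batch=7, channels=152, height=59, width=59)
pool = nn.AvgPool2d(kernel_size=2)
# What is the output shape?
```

Input: (7, 152, 59, 59) -> Output: (7, 152, 29, 29)

Answer: (7, 152, 29, 29)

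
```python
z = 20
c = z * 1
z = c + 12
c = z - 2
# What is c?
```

Trace:
`z = 20` → z = 20
`c = z * 1` → c = 20
`z = c + 12` → z = 32
`c = z - 2` → c = 30
So c = 30

Answer: 30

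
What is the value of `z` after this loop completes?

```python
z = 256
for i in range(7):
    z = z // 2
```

Halve 7 times: 256 // 2^7 = 2
`z` takes the values: 256 → 128 → 64 → 32 → 16 → 8 → 4 → 2

Answer: 2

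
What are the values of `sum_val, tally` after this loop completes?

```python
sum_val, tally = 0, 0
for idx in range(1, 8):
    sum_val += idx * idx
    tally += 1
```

Sum of squares and count
`sum_val, tally` takes the values: (0, 0) → (1, 0) → (1, 1) → (5, 1) → (5, 2) → (14, 2) → (14, 3) → (30, 3) → (30, 4) → (55, 4) → (55, 5) → (91, 5) → (91, 6) → (140, 6) → (140, 7)

Answer: 140, 7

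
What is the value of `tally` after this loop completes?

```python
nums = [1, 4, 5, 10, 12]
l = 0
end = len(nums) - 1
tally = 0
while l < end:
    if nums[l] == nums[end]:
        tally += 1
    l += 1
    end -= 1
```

Count matching pairs from ends
`tally` takes the values: 0

Answer: 0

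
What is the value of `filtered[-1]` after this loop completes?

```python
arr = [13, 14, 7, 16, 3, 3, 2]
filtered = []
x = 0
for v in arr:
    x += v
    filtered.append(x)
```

Cumulative sum ends at 58
`filtered` takes the values: [] → [13] → [13, 27] → [13, 27, 34] → [13, 27, 34, 50] → [13, 27, 34, 50, 53] → [13, 27, 34, 50, 53, 56] → [13, 27, 34, 50, 53, 56, 58]
So `filtered[-1]` = 58

Answer: 58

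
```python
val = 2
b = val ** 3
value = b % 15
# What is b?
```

Trace:
`val = 2` → val = 2
`b = val ** 3` → b = 8
`value = b % 15` → value = 8
So b = 8

Answer: 8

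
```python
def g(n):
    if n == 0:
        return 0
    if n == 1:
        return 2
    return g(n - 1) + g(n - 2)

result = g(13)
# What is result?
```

Build up from base cases: g(0)=0, g(1)=2, g(2)=2, g(3)=4, g(4)=6, g(5)=10, g(6)=16, ..., g(13)=466

Answer: 466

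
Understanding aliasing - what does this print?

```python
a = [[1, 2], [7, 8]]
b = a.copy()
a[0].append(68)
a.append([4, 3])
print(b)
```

Key concept: shallow copy with nested lists.
Step by step:
`a = [[1, 2], [7, 8]]` → a = [[1, 2], [7, 8]]
`b = a.copy()` → b = [[1, 2], [7, 8]]
`a[0].append(68)` → a = [[1, 2, 68], [7, 8]]; b = [[1, 2, 68], [7, 8]]
`a.append([4, 3])` → a = [[1, 2, 68], [7, 8], [4, 3]]
`print(b)` → prints [[1, 2, 68], [7, 8]]

Answer: [[1, 2, 68], [7, 8]]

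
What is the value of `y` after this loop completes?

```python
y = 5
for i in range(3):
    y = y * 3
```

Multiply by 3, 3 times: 5 * 3^3 = 135
`y` takes the values: 5 → 15 → 45 → 135

Answer: 135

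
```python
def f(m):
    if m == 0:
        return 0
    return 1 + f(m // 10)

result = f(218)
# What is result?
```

Count of digits of 218: 3

Answer: 3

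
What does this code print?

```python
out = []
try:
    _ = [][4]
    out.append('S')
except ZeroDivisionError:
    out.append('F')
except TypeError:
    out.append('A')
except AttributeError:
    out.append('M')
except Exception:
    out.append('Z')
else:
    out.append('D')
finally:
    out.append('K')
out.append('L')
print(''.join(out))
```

Execution trace: 'Z' (except Exception) → 'K' (finally) → 'L' (after the try/except). Output: ZKL

Answer: ZKL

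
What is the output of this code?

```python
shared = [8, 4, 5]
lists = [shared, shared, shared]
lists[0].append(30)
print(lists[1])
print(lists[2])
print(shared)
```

Key concept: list of same reference.
Step by step:
`shared = [8, 4, 5]` → shared = [8, 4, 5]
`lists = [shared, shared, shared]` → lists = [[8, 4, 5], [8, 4, 5], [8, 4, 5]]
`lists[0].append(30)` → shared = [8, 4, 5, 30]; lists = [[8, 4, 5, 30], [8, 4, 5, 30], [8, 4, 5, 30]]
`print(lists[1])` → prints [8, 4, 5, 30]
`print(lists[2])` → prints [8, 4, 5, 30]
`print(shared)` → prints [8, 4, 5, 30]

Answer:
[8, 4, 5, 30]
[8, 4, 5, 30]
[8, 4, 5, 30]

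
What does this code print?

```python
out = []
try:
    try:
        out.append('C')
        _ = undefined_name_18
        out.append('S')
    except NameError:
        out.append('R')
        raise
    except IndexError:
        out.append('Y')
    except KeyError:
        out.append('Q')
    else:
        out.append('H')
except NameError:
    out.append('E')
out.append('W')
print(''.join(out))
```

Execution trace: 'C' (inner try body) → 'R' (inner except NameError) → 'E' (outer except NameError) → 'W' (after the try/except). Output: CREW

Answer: CREW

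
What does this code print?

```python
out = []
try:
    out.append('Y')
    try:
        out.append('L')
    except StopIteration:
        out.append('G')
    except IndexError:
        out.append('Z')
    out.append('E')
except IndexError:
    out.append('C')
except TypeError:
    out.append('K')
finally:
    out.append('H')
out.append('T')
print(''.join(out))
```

Execution trace: 'Y' (try body) → 'L' (inner try body, no exception) → 'E' (try body, no exception) → 'H' (finally) → 'T' (after the try/except). Output: YLEHT

Answer: YLEHT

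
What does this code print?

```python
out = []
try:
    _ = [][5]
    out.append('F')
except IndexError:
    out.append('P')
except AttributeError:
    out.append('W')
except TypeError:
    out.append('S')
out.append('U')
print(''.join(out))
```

Execution trace: 'P' (except IndexError) → 'U' (after the try/except). Output: PU

Answer: PU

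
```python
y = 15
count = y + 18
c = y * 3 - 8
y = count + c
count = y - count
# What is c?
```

Trace:
`y = 15` → y = 15
`count = y + 18` → count = 33
`c = y * 3 - 8` → c = 37
`y = count + c` → y = 70
`count = y - count` → count = 37
So c = 37

Answer: 37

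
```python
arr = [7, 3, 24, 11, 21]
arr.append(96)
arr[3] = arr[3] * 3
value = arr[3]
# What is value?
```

Trace:
`arr = [7, 3, 24, 11, 21]` → arr = [7, 3, 24, 11, 21]
`arr.append(96)` → arr = [7, 3, 24, 11, 21, 96]
`arr[3] = arr[3] * 3` → arr = [7, 3, 24, 33, 21, 96]
`value = arr[3]` → value = 33
So value = 33

Answer: 33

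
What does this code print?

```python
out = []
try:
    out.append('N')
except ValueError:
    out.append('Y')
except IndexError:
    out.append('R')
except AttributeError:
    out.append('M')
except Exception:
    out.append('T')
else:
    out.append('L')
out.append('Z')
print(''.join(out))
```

Execution trace: 'N' (try body, no exception) → 'L' (else) → 'Z' (after the try/except). Output: NLZ

Answer: NLZ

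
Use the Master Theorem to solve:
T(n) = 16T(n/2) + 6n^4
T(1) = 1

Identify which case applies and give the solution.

a=16, b=2, f(n)=6n^4. log_2(16) = 4. Since c=4 = 4, Case 2 applies: T(n) = Θ(n^log_b(a) · log n) = O(n^4 log n).

Answer: O(n^4 log n) - Case 2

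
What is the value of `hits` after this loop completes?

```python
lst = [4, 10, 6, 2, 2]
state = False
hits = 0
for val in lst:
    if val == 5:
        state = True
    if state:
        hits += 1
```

Count elements after first 5 in [4, 10, 6, 2, 2]
`hits` takes the values: 0

Answer: 0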